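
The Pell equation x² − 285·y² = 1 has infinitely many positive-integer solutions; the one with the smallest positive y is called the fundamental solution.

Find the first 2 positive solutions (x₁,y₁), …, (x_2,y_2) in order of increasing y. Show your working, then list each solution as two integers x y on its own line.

2431 144
11819521 700128

d=285: √d = [16; 1,7,2,7,1,32] (ℓ=6, even), read p_5/q_5
step 0: (16, 1)  from 16·(1,0) + (0,1)
step 1: (17, 1)  from 1·(16,1) + (1,0)
step 2: (135, 8)  from 7·(17,1) + (16,1)
step 3: (287, 17)  from 2·(135,8) + (17,1)
step 4: (2144, 127)  from 7·(287,17) + (135,8)
step 5: (2431, 144)  from 1·(2144,127) + (287,17)
→ (2431, 144).  Check: 2431²=5909761, 285·144²=5909760, difference 1.
(2431+144√285)^2 = 11819521 + 700128√285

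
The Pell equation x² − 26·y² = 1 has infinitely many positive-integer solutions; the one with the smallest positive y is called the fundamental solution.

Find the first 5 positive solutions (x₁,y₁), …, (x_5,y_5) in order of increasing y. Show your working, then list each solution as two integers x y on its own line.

51 10
5201 1020
530451 104030
54100801 10610040
5517751251 1082120050

√26 = [5; 10, …], period ℓ=1 (odd) → k=1
a_0=5:  p_0=5·1+0=5,  q_0=5·0+1=1
a_1=10:  p_1=10·5+1=51,  q_1=10·1+0=10
fundamental: x₁=51, y₁=10  (since 2601 − 26·100 = 1)
(x_2, y_2) = (51·51 + 26·10·10, 51·10 + 10·51) = (5201, 1020)
(x_3, y_3) = (51·5201 + 26·10·1020, 51·1020 + 10·5201) = (530451, 104030)
(x_4, y_4) = (51·530451 + 26·10·104030, 51·104030 + 10·530451) = (54100801, 10610040)
(x_5, y_5) = (51·54100801 + 26·10·10610040, 51·10610040 + 10·54100801) = (5517751251, 1082120050)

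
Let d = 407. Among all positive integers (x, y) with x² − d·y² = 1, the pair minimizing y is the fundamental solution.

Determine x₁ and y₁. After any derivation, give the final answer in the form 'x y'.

2663 132

√407 → a₀=20, period (5,1,2,1,5,40); ℓ=6 even so k=5
step 0: (20, 1)  from 20·(1,0) + (0,1)
…
step 4: (464, 23)  from 1·(343,17) + (121,6)
step 5: (2663, 132)  from 5·(464,23) + (343,17)
fundamental: x₁=2663, y₁=132  (since 7091569 − 407·17424 = 1)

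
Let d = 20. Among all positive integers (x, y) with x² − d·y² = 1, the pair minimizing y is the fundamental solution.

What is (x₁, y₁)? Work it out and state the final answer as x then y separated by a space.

√20 = [4; 2,8, …], period ℓ=2 (even) → k=1
i=0: a=4 ⇒ p=4, q=1
i=1: a=2 ⇒ p=9, q=2
fundamental: x₁=9, y₁=2  (since 81 − 20·4 = 1)

9 2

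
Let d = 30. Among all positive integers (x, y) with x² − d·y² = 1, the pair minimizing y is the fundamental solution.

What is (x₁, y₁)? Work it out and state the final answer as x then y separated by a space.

√30 → a₀=5, period (2,10); ℓ=2 even so k=1
a_0=5:  p_0=5·1+0=5,  q_0=5·0+1=1
a_1=2:  p_1=2·5+1=11,  q_1=2·1+0=2
fundamental: x₁=11, y₁=2  (since 121 − 30·4 = 1)

11 2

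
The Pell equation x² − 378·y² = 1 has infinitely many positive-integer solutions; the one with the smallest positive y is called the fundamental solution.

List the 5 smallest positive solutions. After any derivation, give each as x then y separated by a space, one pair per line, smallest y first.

8749 450
153090001 7874100
2678768828749 137781001350
46873096812360001 2410891953748200
820185445343906468749 42185787268905002250

d=378: √d = [19; 2,3,1,4,1,3,2,38] (ℓ=8, even), read p_7/q_7
step 0: (19, 1)  from 19·(1,0) + (0,1)
step 1: (39, 2)  from 2·(19,1) + (1,0)
…
step 5: (1011, 52)  from 1·(836,43) + (175,9)
step 6: (3869, 199)  from 3·(1011,52) + (836,43)
step 7: (8749, 450)  from 2·(3869,199) + (1011,52)
fundamental: x₁=8749, y₁=450  (since 76545001 − 378·202500 = 1)
k=2:  x_2 = 8749·8749+378·450·450 = 153090001,  y_2 = 8749·450+450·8749 = 7874100
k=3:  x_3 = 8749·153090001+378·450·7874100 = 2678768828749,  y_3 = 8749·7874100+450·153090001 = 137781001350
k=4:  x_4 = 8749·2678768828749+378·450·137781001350 = 46873096812360001,  y_4 = 8749·137781001350+450·2678768828749 = 2410891953748200
k=5:  x_5 = 8749·46873096812360001+378·450·2410891953748200 = 820185445343906468749,  y_5 = 8749·2410891953748200+450·46873096812360001 = 42185787268905002250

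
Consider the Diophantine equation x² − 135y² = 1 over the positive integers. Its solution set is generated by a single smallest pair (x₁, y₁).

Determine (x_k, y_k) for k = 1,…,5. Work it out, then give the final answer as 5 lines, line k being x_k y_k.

244 21
119071 10248
58106404 5001003
28355806081 2440479216
13837575261124 1190948856405

√135 = [11; 1,1,1,1,1,1,1,22, …], period ℓ=8 (even) → k=7
step 0: (11, 1)  from 11·(1,0) + (0,1)
step 1: (12, 1)  from 1·(11,1) + (1,0)
step 2: (23, 2)  from 1·(12,1) + (11,1)
…
step 5: (93, 8)  from 1·(58,5) + (35,3)
step 6: (151, 13)  from 1·(93,8) + (58,5)
step 7: (244, 21)  from 1·(151,13) + (93,8)
→ (244, 21).  Check: 244²=59536, 135·21²=59535, difference 1.
k=2:  x_2 = 244·244+135·21·21 = 119071,  y_2 = 244·21+21·244 = 10248
k=3:  x_3 = 244·119071+135·21·10248 = 58106404,  y_3 = 244·10248+21·119071 = 5001003
k=4:  x_4 = 244·58106404+135·21·5001003 = 28355806081,  y_4 = 244·5001003+21·58106404 = 2440479216
k=5:  x_5 = 244·28355806081+135·21·2440479216 = 13837575261124,  y_5 = 244·2440479216+21·28355806081 = 1190948856405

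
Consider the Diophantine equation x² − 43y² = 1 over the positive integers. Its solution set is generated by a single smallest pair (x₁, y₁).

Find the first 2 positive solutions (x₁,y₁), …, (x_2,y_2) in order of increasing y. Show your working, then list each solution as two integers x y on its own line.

[6; 1,1,3,1,5,1,3,1,1,12] for √43; ℓ=10 ⇒ convergent index 9
a_0=6:  p_0=6·1+0=6,  q_0=6·0+1=1
…
a_2=1:  p_2=1·7+6=13,  q_2=1·1+1=2
a_3=3:  p_3=3·13+7=46,  q_3=3·2+1=7
…
a_5=5:  p_5=5·59+46=341,  q_5=5·9+7=52
a_6=1:  p_6=1·341+59=400,  q_6=1·52+9=61
a_7=3:  p_7=3·400+341=1541,  q_7=3·61+52=235
a_8=1:  p_8=1·1541+400=1941,  q_8=1·235+61=296
a_9=1:  p_9=1·1941+1541=3482,  q_9=1·296+235=531
fundamental: x₁=3482, y₁=531  (since 12124324 − 43·281961 = 1)
k=2:  x_2 = 3482·3482+43·531·531 = 24248647,  y_2 = 3482·531+531·3482 = 3697884

3482 531
24248647 3697884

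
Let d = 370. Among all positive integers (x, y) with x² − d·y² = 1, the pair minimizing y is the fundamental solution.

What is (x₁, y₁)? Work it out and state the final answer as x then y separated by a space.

√370 = [19; 4,4,38, …], period ℓ=3 (odd) → k=5
i=0: a=19 ⇒ p=19, q=1
i=1: a=4 ⇒ p=77, q=4
…
i=3: a=38 ⇒ p=12503, q=650
i=4: a=4 ⇒ p=50339, q=2617
i=5: a=4 ⇒ p=213859, q=11118
(x₁, y₁) = (213859, 11118);  213859² − 370·11118² = 1 ✓

213859 11118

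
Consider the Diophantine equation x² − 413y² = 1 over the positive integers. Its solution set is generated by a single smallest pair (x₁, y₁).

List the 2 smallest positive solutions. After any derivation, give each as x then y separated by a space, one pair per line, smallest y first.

√413 = [20; 3,9,1,4,1,9,3,40, …], period ℓ=8 (even) → k=7
a_0=20:  p_0=20·1+0=20,  q_0=20·0+1=1
…
a_2=9:  p_2=9·61+20=569,  q_2=9·3+1=28
a_3=1:  p_3=1·569+61=630,  q_3=1·28+3=31
…
a_6=9:  p_6=9·3719+3089=36560,  q_6=9·183+152=1799
a_7=3:  p_7=3·36560+3719=113399,  q_7=3·1799+183=5580
fundamental: x₁=113399, y₁=5580  (since 12859333201 − 413·31136400 = 1)
(113399+5580√413)^2 = 25718666401 + 1265532840√413

113399 5580
25718666401 1265532840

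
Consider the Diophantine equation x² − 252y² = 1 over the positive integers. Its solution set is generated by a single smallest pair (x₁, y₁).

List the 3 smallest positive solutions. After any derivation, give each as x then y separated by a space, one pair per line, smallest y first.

127 8
32257 2032
8193151 516120

d=252: √d = [15; 1,6,1,30] (ℓ=4, even), read p_3/q_3
k=0  a_k=15  p_k/q_k = 15/1
k=1  a_k=1  p_k/q_k = 16/1
k=2  a_k=6  p_k/q_k = 111/7
k=3  a_k=1  p_k/q_k = 127/8
fundamental: x₁=127, y₁=8  (since 16129 − 252·64 = 1)
(x_2, y_2) = (127·127 + 252·8·8, 127·8 + 8·127) = (32257, 2032)
(x_3, y_3) = (127·32257 + 252·8·2032, 127·2032 + 8·32257) = (8193151, 516120)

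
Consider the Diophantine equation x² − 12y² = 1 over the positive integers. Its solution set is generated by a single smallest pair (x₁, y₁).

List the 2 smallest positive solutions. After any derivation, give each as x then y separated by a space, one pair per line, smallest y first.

√12 = [3; 2,6, …], period ℓ=2 (even) → k=1
i=0: a=3 ⇒ p=3, q=1
i=1: a=2 ⇒ p=7, q=2
→ (7, 2).  Check: 7²=49, 12·2²=48, difference 1.
(x_2, y_2) = (7·7 + 12·2·2, 7·2 + 2·7) = (97, 28)

7 2
97 28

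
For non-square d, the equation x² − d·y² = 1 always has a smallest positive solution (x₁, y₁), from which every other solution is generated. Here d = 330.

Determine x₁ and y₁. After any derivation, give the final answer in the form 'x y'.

[18; 6,36] for √330; ℓ=2 ⇒ convergent index 1
step 0: (18, 1)  from 18·(1,0) + (0,1)
step 1: (109, 6)  from 6·(18,1) + (1,0)
(x₁, y₁) = (109, 6);  109² − 330·6² = 1 ✓

109 6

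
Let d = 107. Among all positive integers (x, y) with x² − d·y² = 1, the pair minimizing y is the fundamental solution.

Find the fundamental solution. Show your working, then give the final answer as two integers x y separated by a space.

√107 = [10; 2,1,9,1,2,20, …], period ℓ=6 (even) → k=5
i=0: a=10 ⇒ p=10, q=1
i=1: a=2 ⇒ p=21, q=2
i=2: a=1 ⇒ p=31, q=3
i=3: a=9 ⇒ p=300, q=29
i=4: a=1 ⇒ p=331, q=32
i=5: a=2 ⇒ p=962, q=93
→ (962, 93).  Check: 962²=925444, 107·93²=925443, difference 1.

962 93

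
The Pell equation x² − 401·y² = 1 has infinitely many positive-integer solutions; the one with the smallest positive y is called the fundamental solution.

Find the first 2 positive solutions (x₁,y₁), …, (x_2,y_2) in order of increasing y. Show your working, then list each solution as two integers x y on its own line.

√401 → a₀=20, period (40); ℓ=1 odd so k=1
i=0: a=20 ⇒ p=20, q=1
i=1: a=40 ⇒ p=801, q=40
fundamental: x₁=801, y₁=40  (since 641601 − 401·1600 = 1)
(x_2, y_2) = (801·801 + 401·40·40, 801·40 + 40·801) = (1283201, 64080)

801 40
1283201 64080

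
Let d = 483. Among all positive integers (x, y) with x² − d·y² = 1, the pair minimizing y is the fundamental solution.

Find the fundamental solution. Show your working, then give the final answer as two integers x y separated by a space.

[21; 1,42] for √483; ℓ=2 ⇒ convergent index 1
i=0: a=21 ⇒ p=21, q=1
i=1: a=1 ⇒ p=22, q=1
(x₁, y₁) = (22, 1);  22² − 483·1² = 1 ✓

22 1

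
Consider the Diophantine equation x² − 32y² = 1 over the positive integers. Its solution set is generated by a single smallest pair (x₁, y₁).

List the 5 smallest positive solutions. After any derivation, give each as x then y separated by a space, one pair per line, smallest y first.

17 3
577 102
19601 3465
665857 117708
22619537 3998607

√32 → a₀=5, period (1,1,1,10); ℓ=4 even so k=3
a_0=5:  p_0=5·1+0=5,  q_0=5·0+1=1
a_1=1:  p_1=1·5+1=6,  q_1=1·1+0=1
a_2=1:  p_2=1·6+5=11,  q_2=1·1+1=2
a_3=1:  p_3=1·11+6=17,  q_3=1·2+1=3
→ (17, 3).  Check: 17²=289, 32·3²=288, difference 1.
k=2:  x_2 = 17·17+32·3·3 = 577,  y_2 = 17·3+3·17 = 102
k=3:  x_3 = 17·577+32·3·102 = 19601,  y_3 = 17·102+3·577 = 3465
k=4:  x_4 = 17·19601+32·3·3465 = 665857,  y_4 = 17·3465+3·19601 = 117708
k=5:  x_5 = 17·665857+32·3·117708 = 22619537,  y_5 = 17·117708+3·665857 = 3998607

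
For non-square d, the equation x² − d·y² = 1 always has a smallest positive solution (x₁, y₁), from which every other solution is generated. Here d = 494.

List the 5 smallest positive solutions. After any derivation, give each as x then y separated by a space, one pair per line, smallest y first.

73035 3286
10668222449 479986020
1558307253052395 70111557938114
227621940442695115201 10241195267540325960
33248736838906168224357675 1495931392659503855039086

√494 → a₀=22, period (4,2,2,1,2,1,2,2,4,44); ℓ=10 even so k=9
a_0=22:  p_0=22·1+0=22,  q_0=22·0+1=1
…
a_4=1:  p_4=1·489+200=689,  q_4=1·22+9=31
a_5=2:  p_5=2·689+489=1867,  q_5=2·31+22=84
a_6=1:  p_6=1·1867+689=2556,  q_6=1·84+31=115
…
a_8=2:  p_8=2·6979+2556=16514,  q_8=2·314+115=743
a_9=4:  p_9=4·16514+6979=73035,  q_9=4·743+314=3286
(x₁, y₁) = (73035, 3286);  73035² − 494·3286² = 1 ✓
k=2:  x_2 = 73035·73035+494·3286·3286 = 10668222449,  y_2 = 73035·3286+3286·73035 = 479986020
k=3:  x_3 = 73035·10668222449+494·3286·479986020 = 1558307253052395,  y_3 = 73035·479986020+3286·10668222449 = 70111557938114
k=4:  x_4 = 73035·1558307253052395+494·3286·70111557938114 = 227621940442695115201,  y_4 = 73035·70111557938114+3286·1558307253052395 = 10241195267540325960
k=5:  x_5 = 73035·227621940442695115201+494·3286·10241195267540325960 = 33248736838906168224357675,  y_5 = 73035·10241195267540325960+3286·227621940442695115201 = 1495931392659503855039086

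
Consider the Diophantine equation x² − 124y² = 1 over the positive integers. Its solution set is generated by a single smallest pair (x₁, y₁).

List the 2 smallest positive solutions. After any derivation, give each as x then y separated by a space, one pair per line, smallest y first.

√124 → a₀=11, period (7,2,1,1,1,…,2,7,22); ℓ=16 even so k=15
a_0=11:  p_0=11·1+0=11,  q_0=11·0+1=1
…
a_3=1:  p_3=1·167+78=245,  q_3=1·15+7=22
…
a_6=3:  p_6=3·657+412=2383,  q_6=3·59+37=214
a_7=1:  p_7=1·2383+657=3040,  q_7=1·214+59=273
a_8=4:  p_8=4·3040+2383=14543,  q_8=4·273+214=1306
a_9=1:  p_9=1·14543+3040=17583,  q_9=1·1306+273=1579
a_10=3:  p_10=3·17583+14543=67292,  q_10=3·1579+1306=6043
…
a_13=1:  p_13=1·152167+84875=237042,  q_13=1·13665+7622=21287
a_14=2:  p_14=2·237042+152167=626251,  q_14=2·21287+13665=56239
a_15=7:  p_15=7·626251+237042=4620799,  q_15=7·56239+21287=414960
→ (4620799, 414960).  Check: 4620799²=21351783398401, 124·414960²=21351783398400, difference 1.
(4620799+414960√124)^2 = 42703566796801 + 3834893506080√124

4620799 414960
42703566796801 3834893506080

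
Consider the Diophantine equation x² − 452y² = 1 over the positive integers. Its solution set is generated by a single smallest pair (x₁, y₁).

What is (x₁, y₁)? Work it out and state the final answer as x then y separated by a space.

1204353 56648

d=452: √d = [21; 3,1,5,3,10,3,5,1,3,42] (ℓ=10, even), read p_9/q_9
a_0=21:  p_0=21·1+0=21,  q_0=21·0+1=1
a_1=3:  p_1=3·21+1=64,  q_1=3·1+0=3
a_2=1:  p_2=1·64+21=85,  q_2=1·3+1=4
a_3=5:  p_3=5·85+64=489,  q_3=5·4+3=23
…
a_5=10:  p_5=10·1552+489=16009,  q_5=10·73+23=753
a_6=3:  p_6=3·16009+1552=49579,  q_6=3·753+73=2332
a_7=5:  p_7=5·49579+16009=263904,  q_7=5·2332+753=12413
a_8=1:  p_8=1·263904+49579=313483,  q_8=1·12413+2332=14745
a_9=3:  p_9=3·313483+263904=1204353,  q_9=3·14745+12413=56648
fundamental: x₁=1204353, y₁=56648  (since 1450466148609 − 452·3208995904 = 1)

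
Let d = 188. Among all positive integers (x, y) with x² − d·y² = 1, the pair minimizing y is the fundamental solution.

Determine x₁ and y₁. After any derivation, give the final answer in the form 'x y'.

√188 → a₀=13, period (1,2,2,6,2,2,1,26); ℓ=8 even so k=7
i=0: a=13 ⇒ p=13, q=1
…
i=2: a=2 ⇒ p=41, q=3
…
i=4: a=6 ⇒ p=617, q=45
i=5: a=2 ⇒ p=1330, q=97
i=6: a=2 ⇒ p=3277, q=239
i=7: a=1 ⇒ p=4607, q=336
(x₁, y₁) = (4607, 336);  4607² − 188·336² = 1 ✓

4607 336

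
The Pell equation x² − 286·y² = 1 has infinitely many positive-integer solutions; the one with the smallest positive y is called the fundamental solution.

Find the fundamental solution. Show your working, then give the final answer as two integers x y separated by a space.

√286 → a₀=16, period (1,10,3,3,2,3,3,10,1,32); ℓ=10 even so k=9
k=0  a_k=16  p_k/q_k = 16/1
…
k=2  a_k=10  p_k/q_k = 186/11
…
k=4  a_k=3  p_k/q_k = 1911/113
…
k=6  a_k=3  p_k/q_k = 15102/893
k=7  a_k=3  p_k/q_k = 49703/2939
k=8  a_k=10  p_k/q_k = 512132/30283
k=9  a_k=1  p_k/q_k = 561835/33222
(x₁, y₁) = (561835, 33222);  561835² − 286·33222² = 1 ✓

561835 33222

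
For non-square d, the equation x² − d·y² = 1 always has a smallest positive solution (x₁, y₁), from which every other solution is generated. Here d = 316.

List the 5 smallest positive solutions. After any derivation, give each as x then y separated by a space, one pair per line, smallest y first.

d=316: √d = [17; 1,3,2,8,2,3,1,34] (ℓ=8, even), read p_7/q_7
step 0: (17, 1)  from 17·(1,0) + (0,1)
step 1: (18, 1)  from 1·(17,1) + (1,0)
step 2: (71, 4)  from 3·(18,1) + (17,1)
step 3: (160, 9)  from 2·(71,4) + (18,1)
…
step 5: (2862, 161)  from 2·(1351,76) + (160,9)
step 6: (9937, 559)  from 3·(2862,161) + (1351,76)
step 7: (12799, 720)  from 1·(9937,559) + (2862,161)
→ (12799, 720).  Check: 12799²=163814401, 316·720²=163814400, difference 1.
n=2: (12799,720)∘(12799,720) = (12799·12799+316·720·720, 12799·720+720·12799) = (327628801,18430560)
n=3: (327628801,18430560)∘(12799,720) = (12799·327628801+316·720·18430560, 12799·18430560+720·327628801) = (8386642035199,471785474160)
n=4: (8386642035199,471785474160)∘(12799,720) = (12799·8386642035199+316·720·471785474160, 12799·471785474160+720·8386642035199) = (214681262489395201,12076764549117120)
n=5: (214681262489395201,12076764549117120)∘(12799,720) = (12799·214681262489395201+316·720·12076764549117120, 12799·12076764549117120+720·214681262489395201) = (5495410948816896319999,309141018456514563600)

12799 720
327628801 18430560
8386642035199 471785474160
214681262489395201 12076764549117120
5495410948816896319999 309141018456514563600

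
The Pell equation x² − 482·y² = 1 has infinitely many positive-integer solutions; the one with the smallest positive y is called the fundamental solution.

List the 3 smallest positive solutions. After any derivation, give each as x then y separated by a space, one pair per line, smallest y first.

483 22
466577 21252
450712899 20529410

√482 = [21; 1,20,1,42, …], period ℓ=4 (even) → k=3
i=0: a=21 ⇒ p=21, q=1
…
i=2: a=20 ⇒ p=461, q=21
i=3: a=1 ⇒ p=483, q=22
(x₁, y₁) = (483, 22);  483² − 482·22² = 1 ✓
k=2:  x_2 = 483·483+482·22·22 = 466577,  y_2 = 483·22+22·483 = 21252
k=3:  x_3 = 483·466577+482·22·21252 = 450712899,  y_3 = 483·21252+22·466577 = 20529410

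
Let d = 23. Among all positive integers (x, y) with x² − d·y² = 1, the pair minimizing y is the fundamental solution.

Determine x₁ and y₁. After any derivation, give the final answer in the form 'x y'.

[4; 1,3,1,8] for √23; ℓ=4 ⇒ convergent index 3
a_0=4:  p_0=4·1+0=4,  q_0=4·0+1=1
…
a_2=3:  p_2=3·5+4=19,  q_2=3·1+1=4
a_3=1:  p_3=1·19+5=24,  q_3=1·4+1=5
→ (24, 5).  Check: 24²=576, 23·5²=575, difference 1.

24 5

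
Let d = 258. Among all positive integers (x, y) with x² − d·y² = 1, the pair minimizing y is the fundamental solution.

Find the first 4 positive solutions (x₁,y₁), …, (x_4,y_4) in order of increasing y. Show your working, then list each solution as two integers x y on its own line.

257 16
132097 8224
67897601 4227120
34899234817 2172731456

√258 = [16; 16,32, …], period ℓ=2 (even) → k=1
a_0=16:  p_0=16·1+0=16,  q_0=16·0+1=1
a_1=16:  p_1=16·16+1=257,  q_1=16·1+0=16
(x₁, y₁) = (257, 16);  257² − 258·16² = 1 ✓
k=2:  x_2 = 257·257+258·16·16 = 132097,  y_2 = 257·16+16·257 = 8224
k=3:  x_3 = 257·132097+258·16·8224 = 67897601,  y_3 = 257·8224+16·132097 = 4227120
k=4:  x_4 = 257·67897601+258·16·4227120 = 34899234817,  y_4 = 257·4227120+16·67897601 = 2172731456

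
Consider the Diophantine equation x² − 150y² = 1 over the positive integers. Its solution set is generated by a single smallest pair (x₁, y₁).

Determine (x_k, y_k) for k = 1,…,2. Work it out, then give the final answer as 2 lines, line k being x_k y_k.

[12; 4,24] for √150; ℓ=2 ⇒ convergent index 1
step 0: (12, 1)  from 12·(1,0) + (0,1)
step 1: (49, 4)  from 4·(12,1) + (1,0)
fundamental: x₁=49, y₁=4  (since 2401 − 150·16 = 1)
n=2: (49,4)∘(49,4) = (49·49+150·4·4, 49·4+4·49) = (4801,392)

49 4
4801 392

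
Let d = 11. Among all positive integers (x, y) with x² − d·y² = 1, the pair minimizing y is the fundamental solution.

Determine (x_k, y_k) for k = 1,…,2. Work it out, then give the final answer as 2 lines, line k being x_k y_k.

√11 → a₀=3, period (3,6); ℓ=2 even so k=1
a_0=3:  p_0=3·1+0=3,  q_0=3·0+1=1
a_1=3:  p_1=3·3+1=10,  q_1=3·1+0=3
(x₁, y₁) = (10, 3);  10² − 11·3² = 1 ✓
(10+3√11)^2 = 199 + 60√11

10 3
199 60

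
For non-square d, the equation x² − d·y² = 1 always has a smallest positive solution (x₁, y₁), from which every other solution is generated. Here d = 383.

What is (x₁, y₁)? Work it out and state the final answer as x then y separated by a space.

18768 959

√383 → a₀=19, period (1,1,3,19,3,1,1,38); ℓ=8 even so k=7
i=0: a=19 ⇒ p=19, q=1
i=1: a=1 ⇒ p=20, q=1
i=2: a=1 ⇒ p=39, q=2
…
i=4: a=19 ⇒ p=2642, q=135
i=5: a=3 ⇒ p=8063, q=412
i=6: a=1 ⇒ p=10705, q=547
i=7: a=1 ⇒ p=18768, q=959
→ (18768, 959).  Check: 18768²=352237824, 383·959²=352237823, difference 1.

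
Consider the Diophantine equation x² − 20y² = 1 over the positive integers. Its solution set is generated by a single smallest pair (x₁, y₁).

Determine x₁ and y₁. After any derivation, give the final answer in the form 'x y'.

9 2

[4; 2,8] for √20; ℓ=2 ⇒ convergent index 1
a_0=4:  p_0=4·1+0=4,  q_0=4·0+1=1
a_1=2:  p_1=2·4+1=9,  q_1=2·1+0=2
fundamental: x₁=9, y₁=2  (since 81 − 20·4 = 1)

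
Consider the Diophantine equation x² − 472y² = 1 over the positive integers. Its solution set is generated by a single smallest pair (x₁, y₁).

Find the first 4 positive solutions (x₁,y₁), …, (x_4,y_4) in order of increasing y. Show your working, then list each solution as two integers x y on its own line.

√472 → a₀=21, period (1,2,1,1,1,…,2,1,42); ℓ=14 even so k=13
i=0: a=21 ⇒ p=21, q=1
i=1: a=1 ⇒ p=22, q=1
i=2: a=2 ⇒ p=65, q=3
i=3: a=1 ⇒ p=87, q=4
i=4: a=1 ⇒ p=152, q=7
i=5: a=1 ⇒ p=239, q=11
…
i=7: a=5 ⇒ p=5779, q=266
i=8: a=4 ⇒ p=24224, q=1115
i=9: a=1 ⇒ p=30003, q=1381
…
i=11: a=1 ⇒ p=84230, q=3877
i=12: a=2 ⇒ p=222687, q=10250
i=13: a=1 ⇒ p=306917, q=14127
(x₁, y₁) = (306917, 14127);  306917² − 472·14127² = 1 ✓
(x_2, y_2) = (306917·306917 + 472·14127·14127, 306917·14127 + 14127·306917) = (188396089777, 8671632918)
(x_3, y_3) = (306917·188396089777 + 472·14127·8671632918, 306917·8671632918 + 14127·188396089777) = (115643925371868101, 5322943120573485)
(x_4, y_4) = (306917·115643925371868101 + 472·14127·5322943120573485, 306917·5322943120573485 + 14127·115643925371868101) = (70986173286526887819457, 3267403467465432958572)

306917 14127
188396089777 8671632918
115643925371868101 5322943120573485
70986173286526887819457 3267403467465432958572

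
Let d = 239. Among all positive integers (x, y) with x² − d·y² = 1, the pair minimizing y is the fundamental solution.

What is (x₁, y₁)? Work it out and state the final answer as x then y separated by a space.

6195120 400729

√239 = [15; 2,5,1,2,4,15,4,2,1,5,2,30, …], period ℓ=12 (even) → k=11
k=0  a_k=15  p_k/q_k = 15/1
…
k=3  a_k=1  p_k/q_k = 201/13
…
k=5  a_k=4  p_k/q_k = 2489/161
k=6  a_k=15  p_k/q_k = 37907/2452
…
k=8  a_k=2  p_k/q_k = 346141/22390
k=9  a_k=1  p_k/q_k = 500258/32359
k=10  a_k=5  p_k/q_k = 2847431/184185
k=11  a_k=2  p_k/q_k = 6195120/400729
→ (6195120, 400729).  Check: 6195120²=38379511814400, 239·400729²=38379511814399, difference 1.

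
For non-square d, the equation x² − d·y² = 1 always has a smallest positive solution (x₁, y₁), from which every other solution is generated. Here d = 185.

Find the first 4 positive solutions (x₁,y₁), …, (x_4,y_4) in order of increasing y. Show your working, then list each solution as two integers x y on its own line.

9249 680
171088001 12578640
3164785833249 232679682040
58542208172352001 4304108745797280

√185 → a₀=13, period (1,1,1,1,26); ℓ=5 odd so k=9
k=0  a_k=13  p_k/q_k = 13/1
k=1  a_k=1  p_k/q_k = 14/1
…
k=3  a_k=1  p_k/q_k = 41/3
k=4  a_k=1  p_k/q_k = 68/5
…
k=8  a_k=1  p_k/q_k = 5563/409
k=9  a_k=1  p_k/q_k = 9249/680
(x₁, y₁) = (9249, 680);  9249² − 185·680² = 1 ✓
(x_2, y_2) = (9249·9249 + 185·680·680, 9249·680 + 680·9249) = (171088001, 12578640)
(x_3, y_3) = (9249·171088001 + 185·680·12578640, 9249·12578640 + 680·171088001) = (3164785833249, 232679682040)
(x_4, y_4) = (9249·3164785833249 + 185·680·232679682040, 9249·232679682040 + 680·3164785833249) = (58542208172352001, 4304108745797280)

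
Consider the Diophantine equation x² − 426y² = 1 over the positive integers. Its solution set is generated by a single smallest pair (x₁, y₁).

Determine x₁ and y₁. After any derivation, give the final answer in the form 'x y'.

[20; 1,1,1,3,2,6,2,3,1,1,1,40] for √426; ℓ=12 ⇒ convergent index 11
i=0: a=20 ⇒ p=20, q=1
…
i=7: a=2 ⇒ p=7162, q=347
i=8: a=3 ⇒ p=24809, q=1202
…
i=10: a=1 ⇒ p=56780, q=2751
i=11: a=1 ⇒ p=88751, q=4300
fundamental: x₁=88751, y₁=4300  (since 7876740001 − 426·18490000 = 1)

88751 4300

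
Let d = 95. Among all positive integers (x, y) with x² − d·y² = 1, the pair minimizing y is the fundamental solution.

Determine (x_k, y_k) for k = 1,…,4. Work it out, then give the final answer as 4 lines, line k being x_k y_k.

d=95: √d = [9; 1,2,1,18] (ℓ=4, even), read p_3/q_3
step 0: (9, 1)  from 9·(1,0) + (0,1)
…
step 2: (29, 3)  from 2·(10,1) + (9,1)
step 3: (39, 4)  from 1·(29,3) + (10,1)
(x₁, y₁) = (39, 4);  39² − 95·4² = 1 ✓
n=2: (39,4)∘(39,4) = (39·39+95·4·4, 39·4+4·39) = (3041,312)
n=3: (3041,312)∘(39,4) = (39·3041+95·4·312, 39·312+4·3041) = (237159,24332)
n=4: (237159,24332)∘(39,4) = (39·237159+95·4·24332, 39·24332+4·237159) = (18495361,1897584)

39 4
3041 312
237159 24332
18495361 1897584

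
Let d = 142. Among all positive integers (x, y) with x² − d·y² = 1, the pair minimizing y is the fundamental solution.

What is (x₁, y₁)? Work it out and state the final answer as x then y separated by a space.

√142 = [11; 1,10,1,22, …], period ℓ=4 (even) → k=3
step 0: (11, 1)  from 11·(1,0) + (0,1)
step 1: (12, 1)  from 1·(11,1) + (1,0)
step 2: (131, 11)  from 10·(12,1) + (11,1)
step 3: (143, 12)  from 1·(131,11) + (12,1)
(x₁, y₁) = (143, 12);  143² − 142·12² = 1 ✓

143 12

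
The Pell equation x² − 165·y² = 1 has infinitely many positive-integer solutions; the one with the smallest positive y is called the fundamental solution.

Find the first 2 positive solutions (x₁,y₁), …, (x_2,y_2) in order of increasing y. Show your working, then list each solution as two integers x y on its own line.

d=165: √d = [12; 1,5,2,5,1,24] (ℓ=6, even), read p_5/q_5
a_0=12:  p_0=12·1+0=12,  q_0=12·0+1=1
a_1=1:  p_1=1·12+1=13,  q_1=1·1+0=1
a_2=5:  p_2=5·13+12=77,  q_2=5·1+1=6
…
a_4=5:  p_4=5·167+77=912,  q_4=5·13+6=71
a_5=1:  p_5=1·912+167=1079,  q_5=1·71+13=84
(x₁, y₁) = (1079, 84);  1079² − 165·84² = 1 ✓
(1079+84√165)^2 = 2328481 + 181272√165

1079 84
2328481 181272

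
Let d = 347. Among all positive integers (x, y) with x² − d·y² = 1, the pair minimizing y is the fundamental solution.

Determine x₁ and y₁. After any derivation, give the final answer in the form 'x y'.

641602 34443

d=347: √d = [18; 1,1,1,2,4,…,1,1,36] (ℓ=14, even), read p_13/q_13
a_0=18:  p_0=18·1+0=18,  q_0=18·0+1=1
…
a_7=17:  p_7=17·801+652=14269,  q_7=17·43+35=766
…
a_10=2:  p_10=2·74549+15070=164168,  q_10=2·4002+809=8813
…
a_12=1:  p_12=1·238717+164168=402885,  q_12=1·12815+8813=21628
a_13=1:  p_13=1·402885+238717=641602,  q_13=1·21628+12815=34443
fundamental: x₁=641602, y₁=34443  (since 411653126404 − 347·1186320249 = 1)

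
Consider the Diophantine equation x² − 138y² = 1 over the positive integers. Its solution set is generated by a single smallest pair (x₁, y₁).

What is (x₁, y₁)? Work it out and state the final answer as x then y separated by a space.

[11; 1,2,1,22] for √138; ℓ=4 ⇒ convergent index 3
a_0=11:  p_0=11·1+0=11,  q_0=11·0+1=1
a_1=1:  p_1=1·11+1=12,  q_1=1·1+0=1
a_2=2:  p_2=2·12+11=35,  q_2=2·1+1=3
a_3=1:  p_3=1·35+12=47,  q_3=1·3+1=4
→ (47, 4).  Check: 47²=2209, 138·4²=2208, difference 1.

47 4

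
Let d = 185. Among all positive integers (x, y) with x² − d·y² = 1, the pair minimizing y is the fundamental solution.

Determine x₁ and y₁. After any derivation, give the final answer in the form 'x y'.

d=185: √d = [13; 1,1,1,1,26] (ℓ=5, odd), read p_9/q_9
k=0  a_k=13  p_k/q_k = 13/1
…
k=2  a_k=1  p_k/q_k = 27/2
k=3  a_k=1  p_k/q_k = 41/3
…
k=6  a_k=1  p_k/q_k = 1877/138
k=7  a_k=1  p_k/q_k = 3686/271
k=8  a_k=1  p_k/q_k = 5563/409
k=9  a_k=1  p_k/q_k = 9249/680
(x₁, y₁) = (9249, 680);  9249² − 185·680² = 1 ✓

9249 680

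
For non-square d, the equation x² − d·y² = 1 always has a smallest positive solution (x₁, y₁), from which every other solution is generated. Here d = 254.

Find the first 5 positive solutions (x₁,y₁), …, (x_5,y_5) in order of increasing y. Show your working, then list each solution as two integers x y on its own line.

√254 = [15; 1,14,1,30, …], period ℓ=4 (even) → k=3
a_0=15:  p_0=15·1+0=15,  q_0=15·0+1=1
a_1=1:  p_1=1·15+1=16,  q_1=1·1+0=1
a_2=14:  p_2=14·16+15=239,  q_2=14·1+1=15
a_3=1:  p_3=1·239+16=255,  q_3=1·15+1=16
→ (255, 16).  Check: 255²=65025, 254·16²=65024, difference 1.
(x_2, y_2) = (255·255 + 254·16·16, 255·16 + 16·255) = (130049, 8160)
(x_3, y_3) = (255·130049 + 254·16·8160, 255·8160 + 16·130049) = (66324735, 4161584)
(x_4, y_4) = (255·66324735 + 254·16·4161584, 255·4161584 + 16·66324735) = (33825484801, 2122399680)
(x_5, y_5) = (255·33825484801 + 254·16·2122399680, 255·2122399680 + 16·33825484801) = (17250930923775, 1082419675216)

255 16
130049 8160
66324735 4161584
33825484801 2122399680
17250930923775 1082419675216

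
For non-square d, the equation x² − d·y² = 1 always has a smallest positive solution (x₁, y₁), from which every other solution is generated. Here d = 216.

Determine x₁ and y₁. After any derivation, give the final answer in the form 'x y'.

d=216: √d = [14; 1,2,3,2,1,28] (ℓ=6, even), read p_5/q_5
i=0: a=14 ⇒ p=14, q=1
…
i=2: a=2 ⇒ p=44, q=3
i=3: a=3 ⇒ p=147, q=10
i=4: a=2 ⇒ p=338, q=23
i=5: a=1 ⇒ p=485, q=33
→ (485, 33).  Check: 485²=235225, 216·33²=235224, difference 1.

485 33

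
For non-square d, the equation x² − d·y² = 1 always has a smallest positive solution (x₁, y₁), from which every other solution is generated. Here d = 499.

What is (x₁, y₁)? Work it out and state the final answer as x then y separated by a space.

4490 201

[22; 2,1,21,1,2,44] for √499; ℓ=6 ⇒ convergent index 5
i=0: a=22 ⇒ p=22, q=1
i=1: a=2 ⇒ p=45, q=2
i=2: a=1 ⇒ p=67, q=3
i=3: a=21 ⇒ p=1452, q=65
i=4: a=1 ⇒ p=1519, q=68
i=5: a=2 ⇒ p=4490, q=201
→ (4490, 201).  Check: 4490²=20160100, 499·201²=20160099, difference 1.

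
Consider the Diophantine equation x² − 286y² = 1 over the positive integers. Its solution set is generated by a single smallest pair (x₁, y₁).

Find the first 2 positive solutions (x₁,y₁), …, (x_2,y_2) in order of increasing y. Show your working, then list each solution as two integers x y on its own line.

[16; 1,10,3,3,2,3,3,10,1,32] for √286; ℓ=10 ⇒ convergent index 9
i=0: a=16 ⇒ p=16, q=1
i=1: a=1 ⇒ p=17, q=1
…
i=3: a=3 ⇒ p=575, q=34
i=4: a=3 ⇒ p=1911, q=113
i=5: a=2 ⇒ p=4397, q=260
i=6: a=3 ⇒ p=15102, q=893
i=7: a=3 ⇒ p=49703, q=2939
i=8: a=10 ⇒ p=512132, q=30283
i=9: a=1 ⇒ p=561835, q=33222
(x₁, y₁) = (561835, 33222);  561835² − 286·33222² = 1 ✓
(561835+33222√286)^2 = 631317134449 + 37330564740√286

561835 33222
631317134449 37330564740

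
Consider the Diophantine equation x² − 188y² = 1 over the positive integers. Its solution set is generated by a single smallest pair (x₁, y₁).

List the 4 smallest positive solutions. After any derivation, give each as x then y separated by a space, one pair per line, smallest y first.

4607 336
42448897 3095904
391124132351 28525659120
3603817713033217 262835420035776

√188 = [13; 1,2,2,6,2,2,1,26, …], period ℓ=8 (even) → k=7
a_0=13:  p_0=13·1+0=13,  q_0=13·0+1=1
a_1=1:  p_1=1·13+1=14,  q_1=1·1+0=1
…
a_3=2:  p_3=2·41+14=96,  q_3=2·3+1=7
…
a_6=2:  p_6=2·1330+617=3277,  q_6=2·97+45=239
a_7=1:  p_7=1·3277+1330=4607,  q_7=1·239+97=336
fundamental: x₁=4607, y₁=336  (since 21224449 − 188·112896 = 1)
(x_2, y_2) = (4607·4607 + 188·336·336, 4607·336 + 336·4607) = (42448897, 3095904)
(x_3, y_3) = (4607·42448897 + 188·336·3095904, 4607·3095904 + 336·42448897) = (391124132351, 28525659120)
(x_4, y_4) = (4607·391124132351 + 188·336·28525659120, 4607·28525659120 + 336·391124132351) = (3603817713033217, 262835420035776)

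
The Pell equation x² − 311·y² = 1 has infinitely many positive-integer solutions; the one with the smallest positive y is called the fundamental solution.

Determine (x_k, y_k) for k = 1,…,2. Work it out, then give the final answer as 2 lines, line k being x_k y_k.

16883880 957397
570130807708799 32329152120720

√311 = [17; 1,1,1,2,1,…,1,1,34, …], period ℓ=16 (even) → k=15
step 0: (17, 1)  from 17·(1,0) + (0,1)
step 1: (18, 1)  from 1·(17,1) + (1,0)
step 2: (35, 2)  from 1·(18,1) + (17,1)
step 3: (53, 3)  from 1·(35,2) + (18,1)
…
step 7: (4109, 233)  from 3·(1305,74) + (194,11)
…
step 9: (217583, 12338)  from 3·(71158,4035) + (4109,233)
…
step 12: (4565134, 258865)  from 2·(1594239,90401) + (1376656,78063)
…
step 14: (10724507, 608131)  from 1·(6159373,349266) + (4565134,258865)
step 15: (16883880, 957397)  from 1·(10724507,608131) + (6159373,349266)
fundamental: x₁=16883880, y₁=957397  (since 285065403854400 − 311·916609015609 = 1)
(16883880+957397√311)^2 = 570130807708799 + 32329152120720√311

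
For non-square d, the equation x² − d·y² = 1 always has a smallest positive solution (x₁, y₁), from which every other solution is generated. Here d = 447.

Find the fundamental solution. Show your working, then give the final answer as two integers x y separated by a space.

148 7

[21; 7,42] for √447; ℓ=2 ⇒ convergent index 1
step 0: (21, 1)  from 21·(1,0) + (0,1)
step 1: (148, 7)  from 7·(21,1) + (1,0)
(x₁, y₁) = (148, 7);  148² − 447·7² = 1 ✓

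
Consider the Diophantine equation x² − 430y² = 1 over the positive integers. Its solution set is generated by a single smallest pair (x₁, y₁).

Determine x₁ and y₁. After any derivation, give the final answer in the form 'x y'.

2862251 138030

[20; 1,2,1,3,1,…,2,1,40] for √430; ℓ=14 ⇒ convergent index 13
step 0: (20, 1)  from 20·(1,0) + (0,1)
step 1: (21, 1)  from 1·(20,1) + (1,0)
step 2: (62, 3)  from 2·(21,1) + (20,1)
step 3: (83, 4)  from 1·(62,3) + (21,1)
step 4: (311, 15)  from 3·(83,4) + (62,3)
step 5: (394, 19)  from 1·(311,15) + (83,4)
step 6: (2675, 129)  from 6·(394,19) + (311,15)
step 7: (21794, 1051)  from 8·(2675,129) + (394,19)
…
step 9: (155233, 7486)  from 1·(133439,6435) + (21794,1051)
step 10: (599138, 28893)  from 3·(155233,7486) + (133439,6435)
…
step 12: (2107880, 101651)  from 2·(754371,36379) + (599138,28893)
step 13: (2862251, 138030)  from 1·(2107880,101651) + (754371,36379)
→ (2862251, 138030).  Check: 2862251²=8192480787001, 430·138030²=8192480787000, difference 1.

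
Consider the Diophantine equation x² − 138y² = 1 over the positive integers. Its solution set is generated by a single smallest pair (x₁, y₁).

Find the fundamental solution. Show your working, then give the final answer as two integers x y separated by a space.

47 4

[11; 1,2,1,22] for √138; ℓ=4 ⇒ convergent index 3
step 0: (11, 1)  from 11·(1,0) + (0,1)
…
step 2: (35, 3)  from 2·(12,1) + (11,1)
step 3: (47, 4)  from 1·(35,3) + (12,1)
(x₁, y₁) = (47, 4);  47² − 138·4² = 1 ✓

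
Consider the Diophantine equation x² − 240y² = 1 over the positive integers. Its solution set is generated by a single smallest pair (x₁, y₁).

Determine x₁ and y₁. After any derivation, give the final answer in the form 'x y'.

d=240: √d = [15; 2,30] (ℓ=2, even), read p_1/q_1
a_0=15:  p_0=15·1+0=15,  q_0=15·0+1=1
a_1=2:  p_1=2·15+1=31,  q_1=2·1+0=2
(x₁, y₁) = (31, 2);  31² − 240·2² = 1 ✓

31 2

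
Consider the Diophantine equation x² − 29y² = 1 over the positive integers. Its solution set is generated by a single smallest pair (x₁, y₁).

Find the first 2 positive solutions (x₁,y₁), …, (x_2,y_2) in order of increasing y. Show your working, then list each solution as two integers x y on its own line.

√29 = [5; 2,1,1,2,10, …], period ℓ=5 (odd) → k=9
a_0=5:  p_0=5·1+0=5,  q_0=5·0+1=1
a_1=2:  p_1=2·5+1=11,  q_1=2·1+0=2
…
a_4=2:  p_4=2·27+16=70,  q_4=2·5+3=13
a_5=10:  p_5=10·70+27=727,  q_5=10·13+5=135
a_6=2:  p_6=2·727+70=1524,  q_6=2·135+13=283
…
a_8=1:  p_8=1·2251+1524=3775,  q_8=1·418+283=701
a_9=2:  p_9=2·3775+2251=9801,  q_9=2·701+418=1820
(x₁, y₁) = (9801, 1820);  9801² − 29·1820² = 1 ✓
(x_2, y_2) = (9801·9801 + 29·1820·1820, 9801·1820 + 1820·9801) = (192119201, 35675640)

9801 1820
192119201 35675640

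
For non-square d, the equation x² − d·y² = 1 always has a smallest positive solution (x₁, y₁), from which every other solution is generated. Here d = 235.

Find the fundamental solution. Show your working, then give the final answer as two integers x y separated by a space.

46 3

d=235: √d = [15; 3,30] (ℓ=2, even), read p_1/q_1
i=0: a=15 ⇒ p=15, q=1
i=1: a=3 ⇒ p=46, q=3
(x₁, y₁) = (46, 3);  46² − 235·3² = 1 ✓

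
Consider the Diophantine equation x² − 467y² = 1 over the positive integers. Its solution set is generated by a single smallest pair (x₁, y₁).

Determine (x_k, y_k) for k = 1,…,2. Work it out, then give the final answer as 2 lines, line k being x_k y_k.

1625626 75225
5285319783751 244575431700

√467 → a₀=21, period (1,1,1,1,3,…,1,1,42); ℓ=14 even so k=13
k=0  a_k=21  p_k/q_k = 21/1
…
k=4  a_k=1  p_k/q_k = 108/5
k=5  a_k=3  p_k/q_k = 389/18
k=6  a_k=3  p_k/q_k = 1275/59
k=7  a_k=21  p_k/q_k = 27164/1257
…
k=9  a_k=3  p_k/q_k = 275465/12747
k=10  a_k=1  p_k/q_k = 358232/16577
…
k=12  a_k=1  p_k/q_k = 991929/45901
k=13  a_k=1  p_k/q_k = 1625626/75225
fundamental: x₁=1625626, y₁=75225  (since 2642659891876 − 467·5658800625 = 1)
(x_2, y_2) = (1625626·1625626 + 467·75225·75225, 1625626·75225 + 75225·1625626) = (5285319783751, 244575431700)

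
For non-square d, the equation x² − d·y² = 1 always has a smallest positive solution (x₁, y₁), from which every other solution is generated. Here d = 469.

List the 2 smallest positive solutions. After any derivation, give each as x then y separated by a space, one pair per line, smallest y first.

[21; 1,1,1,10,6,10,1,1,1,42] for √469; ℓ=10 ⇒ convergent index 9
step 0: (21, 1)  from 21·(1,0) + (0,1)
step 1: (22, 1)  from 1·(21,1) + (1,0)
…
step 3: (65, 3)  from 1·(43,2) + (22,1)
…
step 5: (4223, 195)  from 6·(693,32) + (65,3)
…
step 7: (47146, 2177)  from 1·(42923,1982) + (4223,195)
step 8: (90069, 4159)  from 1·(47146,2177) + (42923,1982)
step 9: (137215, 6336)  from 1·(90069,4159) + (47146,2177)
fundamental: x₁=137215, y₁=6336  (since 18827956225 − 469·40144896 = 1)
(x_2, y_2) = (137215·137215 + 469·6336·6336, 137215·6336 + 6336·137215) = (37655912449, 1738788480)

137215 6336
37655912449 1738788480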